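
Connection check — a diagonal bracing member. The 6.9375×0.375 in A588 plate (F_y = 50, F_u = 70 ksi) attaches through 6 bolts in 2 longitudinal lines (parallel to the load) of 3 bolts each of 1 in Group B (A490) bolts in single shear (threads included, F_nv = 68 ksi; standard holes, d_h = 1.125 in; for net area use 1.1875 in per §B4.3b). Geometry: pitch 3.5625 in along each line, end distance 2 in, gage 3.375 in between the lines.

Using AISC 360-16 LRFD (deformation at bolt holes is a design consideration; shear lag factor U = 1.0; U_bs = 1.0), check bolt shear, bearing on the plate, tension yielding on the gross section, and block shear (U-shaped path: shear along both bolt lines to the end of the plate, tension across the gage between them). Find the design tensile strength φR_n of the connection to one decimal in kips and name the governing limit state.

117.1 kips (gross-section yield governs)

Bolt shear: A_b = π(1)²/4 = 0.7854 in². φR_n = 0.75 × 68 × 0.7854 × 6 × 1 = 240.3 kips.
Bearing (0.375 in plate, F_u = 70 ksi): end bolts L_c = 2 − 1.125/2 = 1.4375, R_n = min(1.2×1.4375×0.375×70, 2.4×1×0.375×70) = 45.281 kips/bolt; interior L_c = 3.5625 − 1.125 = 2.4375, R_n = 63 kips/bolt. φR_n = 0.75 × (2×45.281 + 4×63) = 256.9 kips.
Tension yield (gross): A_g = 6.9375×0.375 = 2.6016 in². φR_n = 0.90 × 50 × 2.6016 = 117.1 kips.
Block shear: shear path 2×[2+2×3.5625] = 2×9.125 in, A_gv = 6.8438, A_nv = 2×(9.125 − 2.5×1.1875)×0.375 = 4.6172 in²; tension across gage: (3.375 − 1×1.1875)×0.375 = 0.82031 in². R_n = min(0.6×70×4.6172, 0.6×50×6.8438) + 1.0×70×0.82031 = min(193.92, 205.31) + 57.422 = 251.34 kips. φR_n = 0.75 × 251.34 = 188.5 kips.
Governing: min(240.3, 256.9, 117.1, 188.5) = 117.1 kips → gross-section yield.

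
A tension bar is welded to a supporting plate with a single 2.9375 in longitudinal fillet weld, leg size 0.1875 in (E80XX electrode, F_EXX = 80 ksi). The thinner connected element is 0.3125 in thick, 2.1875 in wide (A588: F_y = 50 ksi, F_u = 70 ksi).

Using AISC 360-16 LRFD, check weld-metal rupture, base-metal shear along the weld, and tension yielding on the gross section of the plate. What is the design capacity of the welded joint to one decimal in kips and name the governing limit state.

14.0 kips (weld metal governs)

Weld metal: throat = 0.707×0.1875 = 0.13256 in, L = 2.9375 in. φR_n = 0.75 × 0.6 × 80 × 0.13256 × 2.9375 = 14.0 kips.
Base metal shear (0.3125 in plate): yield φR_n = 1.0×0.6×50×0.3125×2.9375 = 27.5 kips; rupture φR_n = 0.75×0.6×70×0.3125×2.9375 = 28.9 kips; take 27.5 kips (yield).
Tension yield (gross): A_g = 2.1875×0.3125 = 0.68359 in². φR_n = 0.90 × 50 × 0.68359 = 30.8 kips.
Governing: min(14.0, 27.5, 30.8) = 14.0 kips → weld metal.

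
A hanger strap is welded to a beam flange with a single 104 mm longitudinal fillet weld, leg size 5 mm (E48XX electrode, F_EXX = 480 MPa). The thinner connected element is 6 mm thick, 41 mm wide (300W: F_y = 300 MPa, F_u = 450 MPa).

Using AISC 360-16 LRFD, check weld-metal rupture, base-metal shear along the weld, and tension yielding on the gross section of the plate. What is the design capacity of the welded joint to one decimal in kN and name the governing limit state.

66.4 kN (gross-section yield governs)

Weld metal: throat = 0.707×5 = 3.535 mm, L = 104 mm. φR_n = 0.75 × 0.6 × 480 × 3.535 × 104 = 79.4 kN.
Base metal shear (6 mm plate): yield φR_n = 1.0×0.6×300×6×104 = 112.3 kN; rupture φR_n = 0.75×0.6×450×6×104 = 126.4 kN; take 112.3 kN (yield).
Tension yield (gross): A_g = 41×6 = 246 mm². φR_n = 0.90 × 300 × 246 = 66.4 kN.
Governing: min(79.4, 112.3, 66.4) = 66.4 kN → gross-section yield.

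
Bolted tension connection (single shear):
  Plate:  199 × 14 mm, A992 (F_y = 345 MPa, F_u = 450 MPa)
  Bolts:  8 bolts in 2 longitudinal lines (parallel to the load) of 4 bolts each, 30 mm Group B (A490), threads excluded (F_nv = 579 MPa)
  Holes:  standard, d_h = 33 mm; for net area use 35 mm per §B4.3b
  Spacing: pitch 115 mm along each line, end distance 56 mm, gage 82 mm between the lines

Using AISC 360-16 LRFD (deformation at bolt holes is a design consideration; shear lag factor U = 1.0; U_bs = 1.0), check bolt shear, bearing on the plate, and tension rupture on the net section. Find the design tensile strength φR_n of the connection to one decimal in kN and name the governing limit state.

609.5 kN (net-section rupture governs)

Bolt shear: A_b = π(30)²/4 = 706.86 mm². φR_n = 0.75 × 579 × 706.86 × 8 × 1 = 2455.6 kN.
Bearing (14 mm plate, F_u = 450 MPa): end bolts L_c = 56 − 33/2 = 39.5, R_n = min(1.2×39.5×14×450, 2.4×30×14×450) = 298.62 kN/bolt; interior L_c = 115 − 33 = 82, R_n = 453.6 kN/bolt. φR_n = 0.75 × (2×298.62 + 6×453.6) = 2489.1 kN.
Tension rupture (net): A_n = (199 − 2×35)×14 = 1806 mm² (U = 1.0, A_e = A_n). φR_n = 0.75 × 450 × 1806 = 609.5 kN.
Governing: min(2455.6, 2489.1, 609.5) = 609.5 kN → net-section rupture.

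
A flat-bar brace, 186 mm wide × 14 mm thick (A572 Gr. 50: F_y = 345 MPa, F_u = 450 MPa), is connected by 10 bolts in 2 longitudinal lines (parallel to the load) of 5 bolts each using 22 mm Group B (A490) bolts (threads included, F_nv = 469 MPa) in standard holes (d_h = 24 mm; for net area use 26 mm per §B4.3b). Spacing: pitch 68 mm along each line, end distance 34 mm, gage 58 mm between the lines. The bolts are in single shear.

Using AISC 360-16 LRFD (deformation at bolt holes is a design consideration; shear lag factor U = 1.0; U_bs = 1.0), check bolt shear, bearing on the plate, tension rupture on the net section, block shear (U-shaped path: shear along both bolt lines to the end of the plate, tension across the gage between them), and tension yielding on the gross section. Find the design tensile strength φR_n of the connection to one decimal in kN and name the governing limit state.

633.2 kN (net-section rupture governs)

Bolt shear: A_b = π(22)²/4 = 380.13 mm². φR_n = 0.75 × 469 × 380.13 × 10 × 1 = 1337.1 kN.
Bearing (14 mm plate, F_u = 450 MPa): end bolts L_c = 34 − 24/2 = 22, R_n = min(1.2×22×14×450, 2.4×22×14×450) = 166.32 kN/bolt; interior L_c = 68 − 24 = 44, R_n = 332.64 kN/bolt. φR_n = 0.75 × (2×166.32 + 8×332.64) = 2245.3 kN.
Tension rupture (net): A_n = (186 − 2×26)×14 = 1876 mm² (U = 1.0, A_e = A_n). φR_n = 0.75 × 450 × 1876 = 633.2 kN.
Block shear: shear path 2×[34+4×68] = 2×306 mm, A_gv = 8568, A_nv = 2×(306 − 4.5×26)×14 = 5292 mm²; tension across gage: (58 − 1×26)×14 = 448 mm². R_n = min(0.6×450×5292, 0.6×345×8568) + 1.0×450×448 = min(1428.8, 1773.6) + 201.6 = 1630.4 kN. φR_n = 0.75 × 1630.4 = 1222.8 kN.
Tension yield (gross): A_g = 186×14 = 2604 mm². φR_n = 0.90 × 345 × 2604 = 808.5 kN.
Governing: min(1337.1, 2245.3, 633.2, 1222.8, 808.5) = 633.2 kN → net-section rupture.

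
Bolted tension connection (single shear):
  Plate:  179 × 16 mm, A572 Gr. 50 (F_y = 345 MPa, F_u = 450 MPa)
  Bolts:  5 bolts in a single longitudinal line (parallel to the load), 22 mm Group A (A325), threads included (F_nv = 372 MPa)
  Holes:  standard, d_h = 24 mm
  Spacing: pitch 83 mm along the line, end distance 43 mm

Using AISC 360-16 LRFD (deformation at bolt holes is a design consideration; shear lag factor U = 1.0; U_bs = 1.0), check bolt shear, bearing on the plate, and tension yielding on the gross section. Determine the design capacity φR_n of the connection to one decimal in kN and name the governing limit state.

530.3 kN (bolt shear governs)

Bolt shear: A_b = π(22)²/4 = 380.13 mm². φR_n = 0.75 × 372 × 380.13 × 5 × 1 = 530.3 kN.
Bearing (16 mm plate, F_u = 450 MPa): end bolts L_c = 43 − 24/2 = 31, R_n = min(1.2×31×16×450, 2.4×22×16×450) = 267.84 kN/bolt; interior L_c = 83 − 24 = 59, R_n = 380.16 kN/bolt. φR_n = 0.75 × (1×267.84 + 4×380.16) = 1341.4 kN.
Tension yield (gross): A_g = 179×16 = 2864 mm². φR_n = 0.90 × 345 × 2864 = 889.3 kN.
Governing: min(530.3, 1341.4, 889.3) = 530.3 kN → bolt shear.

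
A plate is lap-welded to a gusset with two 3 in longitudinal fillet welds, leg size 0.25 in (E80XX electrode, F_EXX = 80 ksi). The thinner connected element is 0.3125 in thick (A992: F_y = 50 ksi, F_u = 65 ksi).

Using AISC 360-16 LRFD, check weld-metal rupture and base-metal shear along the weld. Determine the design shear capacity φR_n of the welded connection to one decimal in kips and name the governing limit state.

38.2 kips (weld metal governs)

Weld metal: throat = 0.707×0.25 = 0.17675 in, L = 2×3 = 6 in. φR_n = 0.75 × 0.6 × 80 × 0.17675 × 6 = 38.2 kips.
Base metal shear (0.3125 in plate): yield φR_n = 1.0×0.6×50×0.3125×6 = 56.3 kips; rupture φR_n = 0.75×0.6×65×0.3125×6 = 54.8 kips; take 54.8 kips (rupture).
Governing: min(38.2, 54.8) = 38.2 kips → weld metal.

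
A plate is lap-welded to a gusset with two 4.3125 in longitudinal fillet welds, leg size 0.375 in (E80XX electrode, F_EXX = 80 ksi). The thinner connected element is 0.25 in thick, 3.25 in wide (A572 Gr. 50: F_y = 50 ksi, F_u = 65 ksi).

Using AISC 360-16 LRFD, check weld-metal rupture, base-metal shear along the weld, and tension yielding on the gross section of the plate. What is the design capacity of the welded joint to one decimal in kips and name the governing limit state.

36.6 kips (gross-section yield governs)

Weld metal: throat = 0.707×0.375 = 0.26513 in, L = 2×4.3125 = 8.625 in. φR_n = 0.75 × 0.6 × 80 × 0.26513 × 8.625 = 82.3 kips.
Base metal shear (0.25 in plate): yield φR_n = 1.0×0.6×50×0.25×8.625 = 64.7 kips; rupture φR_n = 0.75×0.6×65×0.25×8.625 = 63.1 kips; take 63.1 kips (rupture).
Tension yield (gross): A_g = 3.25×0.25 = 0.8125 in². φR_n = 0.90 × 50 × 0.8125 = 36.6 kips.
Governing: min(82.3, 63.1, 36.6) = 36.6 kips → gross-section yield.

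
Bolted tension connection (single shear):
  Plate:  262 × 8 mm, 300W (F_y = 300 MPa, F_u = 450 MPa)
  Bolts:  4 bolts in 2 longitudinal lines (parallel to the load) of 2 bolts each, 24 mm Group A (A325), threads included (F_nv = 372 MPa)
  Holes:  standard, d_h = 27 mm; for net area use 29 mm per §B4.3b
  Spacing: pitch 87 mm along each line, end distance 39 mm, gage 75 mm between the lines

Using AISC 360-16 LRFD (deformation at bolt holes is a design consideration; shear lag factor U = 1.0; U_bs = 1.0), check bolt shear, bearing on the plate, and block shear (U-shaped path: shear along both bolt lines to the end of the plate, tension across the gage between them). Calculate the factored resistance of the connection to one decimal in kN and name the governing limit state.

391.5 kN (block shear governs)

Bolt shear: A_b = π(24)²/4 = 452.39 mm². φR_n = 0.75 × 372 × 452.39 × 4 × 1 = 504.9 kN.
Bearing (8 mm plate, F_u = 450 MPa): end bolts L_c = 39 − 27/2 = 25.5, R_n = min(1.2×25.5×8×450, 2.4×24×8×450) = 110.16 kN/bolt; interior L_c = 87 − 27 = 60, R_n = 207.36 kN/bolt. φR_n = 0.75 × (2×110.16 + 2×207.36) = 476.3 kN.
Block shear: shear path 2×[39+1×87] = 2×126 mm, A_gv = 2016, A_nv = 2×(126 − 1.5×29)×8 = 1320 mm²; tension across gage: (75 − 1×29)×8 = 368 mm². R_n = min(0.6×450×1320, 0.6×300×2016) + 1.0×450×368 = min(356.4, 362.88) + 165.6 = 522 kN. φR_n = 0.75 × 522 = 391.5 kN.
Governing: min(504.9, 476.3, 391.5) = 391.5 kN → block shear.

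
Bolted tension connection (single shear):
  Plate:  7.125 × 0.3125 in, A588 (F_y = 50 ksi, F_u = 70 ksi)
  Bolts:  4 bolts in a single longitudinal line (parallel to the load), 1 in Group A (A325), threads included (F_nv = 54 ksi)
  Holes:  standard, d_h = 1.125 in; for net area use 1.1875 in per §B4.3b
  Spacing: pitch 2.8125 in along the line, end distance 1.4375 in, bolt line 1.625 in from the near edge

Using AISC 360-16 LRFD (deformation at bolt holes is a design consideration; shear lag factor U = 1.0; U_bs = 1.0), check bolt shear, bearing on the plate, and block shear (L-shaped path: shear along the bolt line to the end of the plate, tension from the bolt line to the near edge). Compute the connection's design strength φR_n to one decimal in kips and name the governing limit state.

Bolt shear: A_b = π(1)²/4 = 0.7854 in². φR_n = 0.75 × 54 × 0.7854 × 4 × 1 = 127.2 kips.
Bearing (0.3125 in plate, F_u = 70 ksi): end bolts L_c = 1.4375 − 1.125/2 = 0.875, R_n = min(1.2×0.875×0.3125×70, 2.4×1×0.3125×70) = 22.969 kips/bolt; interior L_c = 2.8125 − 1.125 = 1.6875, R_n = 44.297 kips/bolt. φR_n = 0.75 × (1×22.969 + 3×44.297) = 116.9 kips.
Block shear: shear path 1×[1.4375+3×2.8125] = 1×9.875 in, A_gv = 3.0859, A_nv = 1×(9.875 − 3.5×1.1875)×0.3125 = 1.7871 in²; tension to near edge: (1.625 − 0.5×1.1875)×0.3125 = 0.32227 in². R_n = min(0.6×70×1.7871, 0.6×50×3.0859) + 1.0×70×0.32227 = min(75.058, 92.577) + 22.559 = 97.617 kips. φR_n = 0.75 × 97.617 = 73.2 kips.
Governing: min(127.2, 116.9, 73.2) = 73.2 kips → block shear.

73.2 kips (block shear governs)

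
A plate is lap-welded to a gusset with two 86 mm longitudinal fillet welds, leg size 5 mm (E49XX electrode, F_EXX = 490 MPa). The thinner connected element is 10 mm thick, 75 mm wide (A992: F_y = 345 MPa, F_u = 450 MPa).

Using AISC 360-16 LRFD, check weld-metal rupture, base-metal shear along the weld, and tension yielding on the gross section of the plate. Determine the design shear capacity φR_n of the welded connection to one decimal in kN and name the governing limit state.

134.1 kN (weld metal governs)

Weld metal: throat = 0.707×5 = 3.535 mm, L = 2×86 = 172 mm. φR_n = 0.75 × 0.6 × 490 × 3.535 × 172 = 134.1 kN.
Base metal shear (10 mm plate): yield φR_n = 1.0×0.6×345×10×172 = 356.0 kN; rupture φR_n = 0.75×0.6×450×10×172 = 348.3 kN; take 348.3 kN (rupture).
Tension yield (gross): A_g = 75×10 = 750 mm². φR_n = 0.90 × 345 × 750 = 232.9 kN.
Governing: min(134.1, 348.3, 232.9) = 134.1 kN → weld metal.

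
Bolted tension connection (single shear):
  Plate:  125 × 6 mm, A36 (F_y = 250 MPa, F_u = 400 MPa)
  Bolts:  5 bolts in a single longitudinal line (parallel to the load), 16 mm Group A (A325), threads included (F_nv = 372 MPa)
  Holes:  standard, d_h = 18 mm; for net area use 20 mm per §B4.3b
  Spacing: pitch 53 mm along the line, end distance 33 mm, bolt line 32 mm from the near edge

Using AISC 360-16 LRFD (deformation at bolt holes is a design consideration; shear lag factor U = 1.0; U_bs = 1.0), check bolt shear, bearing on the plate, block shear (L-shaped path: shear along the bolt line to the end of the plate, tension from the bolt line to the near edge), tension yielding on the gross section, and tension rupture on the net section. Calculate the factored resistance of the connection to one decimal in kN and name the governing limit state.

Bolt shear: A_b = π(16)²/4 = 201.06 mm². φR_n = 0.75 × 372 × 201.06 × 5 × 1 = 280.5 kN.
Bearing (6 mm plate, F_u = 400 MPa): end bolts L_c = 33 − 18/2 = 24, R_n = min(1.2×24×6×400, 2.4×16×6×400) = 69.12 kN/bolt; interior L_c = 53 − 18 = 35, R_n = 92.16 kN/bolt. φR_n = 0.75 × (1×69.12 + 4×92.16) = 328.3 kN.
Block shear: shear path 1×[33+4×53] = 1×245 mm, A_gv = 1470, A_nv = 1×(245 − 4.5×20)×6 = 930 mm²; tension to near edge: (32 − 0.5×20)×6 = 132 mm². R_n = min(0.6×400×930, 0.6×250×1470) + 1.0×400×132 = min(223.2, 220.5) + 52.8 = 273.3 kN. φR_n = 0.75 × 273.3 = 205.0 kN.
Tension yield (gross): A_g = 125×6 = 750 mm². φR_n = 0.90 × 250 × 750 = 168.8 kN.
Tension rupture (net): A_n = (125 − 1×20)×6 = 630 mm² (U = 1.0, A_e = A_n). φR_n = 0.75 × 400 × 630 = 189.0 kN.
Governing: min(280.5, 328.3, 205.0, 168.8, 189.0) = 168.8 kN → gross-section yield.

168.8 kN (gross-section yield governs)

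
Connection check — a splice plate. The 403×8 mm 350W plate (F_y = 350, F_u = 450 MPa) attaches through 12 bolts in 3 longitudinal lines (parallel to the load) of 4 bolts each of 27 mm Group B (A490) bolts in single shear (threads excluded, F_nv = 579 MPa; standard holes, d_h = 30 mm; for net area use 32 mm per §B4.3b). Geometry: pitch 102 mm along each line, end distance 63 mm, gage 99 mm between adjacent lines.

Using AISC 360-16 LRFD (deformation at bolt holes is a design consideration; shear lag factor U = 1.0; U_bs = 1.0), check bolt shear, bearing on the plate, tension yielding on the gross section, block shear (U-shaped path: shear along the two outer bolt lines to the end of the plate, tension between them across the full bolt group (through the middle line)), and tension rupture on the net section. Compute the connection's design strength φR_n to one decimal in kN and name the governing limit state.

828.9 kN (net-section rupture governs)

Bolt shear: A_b = π(27)²/4 = 572.56 mm². φR_n = 0.75 × 579 × 572.56 × 12 × 1 = 2983.6 kN.
Bearing (8 mm plate, F_u = 450 MPa): end bolts L_c = 63 − 30/2 = 48, R_n = min(1.2×48×8×450, 2.4×27×8×450) = 207.36 kN/bolt; interior L_c = 102 − 30 = 72, R_n = 233.28 kN/bolt. φR_n = 0.75 × (3×207.36 + 9×233.28) = 2041.2 kN.
Tension yield (gross): A_g = 403×8 = 3224 mm². φR_n = 0.90 × 350 × 3224 = 1015.6 kN.
Block shear: shear path 2×[63+3×102] = 2×369 mm, A_gv = 5904, A_nv = 2×(369 − 3.5×32)×8 = 4112 mm²; tension across gage: (198 − 2×32)×8 = 1072 mm². R_n = min(0.6×450×4112, 0.6×350×5904) + 1.0×450×1072 = min(1110.2, 1239.8) + 482.4 = 1592.6 kN. φR_n = 0.75 × 1592.6 = 1194.5 kN.
Tension rupture (net): A_n = (403 − 3×32)×8 = 2456 mm² (U = 1.0, A_e = A_n). φR_n = 0.75 × 450 × 2456 = 828.9 kN.
Governing: min(2983.6, 2041.2, 1015.6, 1194.5, 828.9) = 828.9 kN → net-section rupture.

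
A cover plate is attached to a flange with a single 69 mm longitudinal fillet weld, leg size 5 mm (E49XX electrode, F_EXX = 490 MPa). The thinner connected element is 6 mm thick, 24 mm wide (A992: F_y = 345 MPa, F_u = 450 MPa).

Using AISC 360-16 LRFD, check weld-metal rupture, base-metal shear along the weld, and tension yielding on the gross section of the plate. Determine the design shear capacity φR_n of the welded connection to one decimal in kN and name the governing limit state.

Weld metal: throat = 0.707×5 = 3.535 mm, L = 69 mm. φR_n = 0.75 × 0.6 × 490 × 3.535 × 69 = 53.8 kN.
Base metal shear (6 mm plate): yield φR_n = 1.0×0.6×345×6×69 = 85.7 kN; rupture φR_n = 0.75×0.6×450×6×69 = 83.8 kN; take 83.8 kN (rupture).
Tension yield (gross): A_g = 24×6 = 144 mm². φR_n = 0.90 × 345 × 144 = 44.7 kN.
Governing: min(53.8, 83.8, 44.7) = 44.7 kN → gross-section yield.

44.7 kN (gross-section yield governs)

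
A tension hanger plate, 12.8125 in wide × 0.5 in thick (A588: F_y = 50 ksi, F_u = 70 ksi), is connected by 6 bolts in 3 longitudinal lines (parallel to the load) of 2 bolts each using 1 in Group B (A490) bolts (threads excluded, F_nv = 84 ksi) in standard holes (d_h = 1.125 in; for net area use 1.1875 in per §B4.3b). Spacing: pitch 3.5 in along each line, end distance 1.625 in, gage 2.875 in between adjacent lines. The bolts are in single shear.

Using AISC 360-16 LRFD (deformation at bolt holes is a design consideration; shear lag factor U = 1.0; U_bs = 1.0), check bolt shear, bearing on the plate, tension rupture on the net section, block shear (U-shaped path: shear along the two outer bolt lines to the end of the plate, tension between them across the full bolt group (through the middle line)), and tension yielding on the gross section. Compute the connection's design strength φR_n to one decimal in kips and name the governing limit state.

Bolt shear: A_b = π(1)²/4 = 0.7854 in². φR_n = 0.75 × 84 × 0.7854 × 6 × 1 = 296.9 kips.
Bearing (0.5 in plate, F_u = 70 ksi): end bolts L_c = 1.625 − 1.125/2 = 1.0625, R_n = min(1.2×1.0625×0.5×70, 2.4×1×0.5×70) = 44.625 kips/bolt; interior L_c = 3.5 − 1.125 = 2.375, R_n = 84 kips/bolt. φR_n = 0.75 × (3×44.625 + 3×84) = 289.4 kips.
Tension rupture (net): A_n = (12.8125 − 3×1.1875)×0.5 = 4.625 in² (U = 1.0, A_e = A_n). φR_n = 0.75 × 70 × 4.625 = 242.8 kips.
Block shear: shear path 2×[1.625+1×3.5] = 2×5.125 in, A_gv = 5.125, A_nv = 2×(5.125 − 1.5×1.1875)×0.5 = 3.3438 in²; tension across gage: (5.75 − 2×1.1875)×0.5 = 1.6875 in². R_n = min(0.6×70×3.3438, 0.6×50×5.125) + 1.0×70×1.6875 = min(140.44, 153.75) + 118.13 = 258.57 kips. φR_n = 0.75 × 258.57 = 193.9 kips.
Tension yield (gross): A_g = 12.8125×0.5 = 6.4063 in². φR_n = 0.90 × 50 × 6.4063 = 288.3 kips.
Governing: min(296.9, 289.4, 242.8, 193.9, 288.3) = 193.9 kips → block shear.

193.9 kips (block shear governs)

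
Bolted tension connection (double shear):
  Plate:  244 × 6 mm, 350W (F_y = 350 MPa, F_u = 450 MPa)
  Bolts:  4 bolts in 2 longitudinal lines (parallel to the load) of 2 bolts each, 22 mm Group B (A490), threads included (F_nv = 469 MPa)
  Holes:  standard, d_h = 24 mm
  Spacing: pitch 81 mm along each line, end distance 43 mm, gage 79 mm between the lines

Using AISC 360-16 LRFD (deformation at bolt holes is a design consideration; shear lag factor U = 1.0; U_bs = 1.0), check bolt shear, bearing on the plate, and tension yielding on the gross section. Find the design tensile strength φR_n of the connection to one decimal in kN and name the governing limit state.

Bolt shear: A_b = π(22)²/4 = 380.13 mm². φR_n = 0.75 × 469 × 380.13 × 4 × 2 = 1069.7 kN.
Bearing (6 mm plate, F_u = 450 MPa): end bolts L_c = 43 − 24/2 = 31, R_n = min(1.2×31×6×450, 2.4×22×6×450) = 100.44 kN/bolt; interior L_c = 81 − 24 = 57, R_n = 142.56 kN/bolt. φR_n = 0.75 × (2×100.44 + 2×142.56) = 364.5 kN.
Tension yield (gross): A_g = 244×6 = 1464 mm². φR_n = 0.90 × 350 × 1464 = 461.2 kN.
Governing: min(1069.7, 364.5, 461.2) = 364.5 kN → bearing.

364.5 kN (bearing governs)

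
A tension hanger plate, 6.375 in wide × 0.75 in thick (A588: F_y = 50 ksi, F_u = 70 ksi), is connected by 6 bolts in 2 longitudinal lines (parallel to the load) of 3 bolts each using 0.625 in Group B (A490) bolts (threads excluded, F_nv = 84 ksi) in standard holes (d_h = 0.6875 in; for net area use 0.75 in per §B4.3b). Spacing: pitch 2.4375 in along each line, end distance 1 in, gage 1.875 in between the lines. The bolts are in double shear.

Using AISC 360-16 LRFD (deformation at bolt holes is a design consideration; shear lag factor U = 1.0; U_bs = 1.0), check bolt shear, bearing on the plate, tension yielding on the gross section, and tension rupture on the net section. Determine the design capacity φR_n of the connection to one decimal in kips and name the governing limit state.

Bolt shear: A_b = π(0.625)²/4 = 0.3068 in². φR_n = 0.75 × 84 × 0.3068 × 6 × 2 = 231.9 kips.
Bearing (0.75 in plate, F_u = 70 ksi): end bolts L_c = 1 − 0.6875/2 = 0.65625, R_n = min(1.2×0.65625×0.75×70, 2.4×0.625×0.75×70) = 41.344 kips/bolt; interior L_c = 2.4375 − 0.6875 = 1.75, R_n = 78.75 kips/bolt. φR_n = 0.75 × (2×41.344 + 4×78.75) = 298.3 kips.
Tension yield (gross): A_g = 6.375×0.75 = 4.7813 in². φR_n = 0.90 × 50 × 4.7813 = 215.2 kips.
Tension rupture (net): A_n = (6.375 − 2×0.75)×0.75 = 3.6563 in² (U = 1.0, A_e = A_n). φR_n = 0.75 × 70 × 3.6563 = 192.0 kips.
Governing: min(231.9, 298.3, 215.2, 192.0) = 192.0 kips → net-section rupture.

192.0 kips (net-section rupture governs)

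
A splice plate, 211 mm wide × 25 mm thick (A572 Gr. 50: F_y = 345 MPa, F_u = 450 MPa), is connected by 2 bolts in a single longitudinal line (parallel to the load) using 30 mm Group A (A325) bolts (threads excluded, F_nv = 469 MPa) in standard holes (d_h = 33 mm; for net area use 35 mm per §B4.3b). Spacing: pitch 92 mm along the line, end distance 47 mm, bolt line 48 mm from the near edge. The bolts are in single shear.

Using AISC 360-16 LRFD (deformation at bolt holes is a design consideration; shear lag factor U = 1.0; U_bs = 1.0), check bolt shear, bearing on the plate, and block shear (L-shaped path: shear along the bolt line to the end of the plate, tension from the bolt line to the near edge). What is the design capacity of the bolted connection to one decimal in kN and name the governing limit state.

497.3 kN (bolt shear governs)

Bolt shear: A_b = π(30)²/4 = 706.86 mm². φR_n = 0.75 × 469 × 706.86 × 2 × 1 = 497.3 kN.
Bearing (25 mm plate, F_u = 450 MPa): end bolts L_c = 47 − 33/2 = 30.5, R_n = min(1.2×30.5×25×450, 2.4×30×25×450) = 411.75 kN/bolt; interior L_c = 92 − 33 = 59, R_n = 796.5 kN/bolt. φR_n = 0.75 × (1×411.75 + 1×796.5) = 906.2 kN.
Block shear: shear path 1×[47+1×92] = 1×139 mm, A_gv = 3475, A_nv = 1×(139 − 1.5×35)×25 = 2162.5 mm²; tension to near edge: (48 − 0.5×35)×25 = 762.5 mm². R_n = min(0.6×450×2162.5, 0.6×345×3475) + 1.0×450×762.5 = min(583.88, 719.33) + 343.13 = 927.01 kN. φR_n = 0.75 × 927.01 = 695.3 kN.
Governing: min(497.3, 906.2, 695.3) = 497.3 kN → bolt shear.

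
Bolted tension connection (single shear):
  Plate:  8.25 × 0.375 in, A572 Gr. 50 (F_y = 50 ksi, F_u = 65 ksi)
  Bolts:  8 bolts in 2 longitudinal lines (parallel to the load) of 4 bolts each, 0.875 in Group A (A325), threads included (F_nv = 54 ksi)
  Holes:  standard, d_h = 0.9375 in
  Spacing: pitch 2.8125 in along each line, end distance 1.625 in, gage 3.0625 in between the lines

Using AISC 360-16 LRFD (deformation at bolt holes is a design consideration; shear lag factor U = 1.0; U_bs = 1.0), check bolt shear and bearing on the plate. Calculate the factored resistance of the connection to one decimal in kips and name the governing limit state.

194.8 kips (bolt shear governs)

Bolt shear: A_b = π(0.875)²/4 = 0.60132 in². φR_n = 0.75 × 54 × 0.60132 × 8 × 1 = 194.8 kips.
Bearing (0.375 in plate, F_u = 65 ksi): end bolts L_c = 1.625 − 0.9375/2 = 1.15625, R_n = min(1.2×1.15625×0.375×65, 2.4×0.875×0.375×65) = 33.82 kips/bolt; interior L_c = 2.8125 − 0.9375 = 1.875, R_n = 51.188 kips/bolt. φR_n = 0.75 × (2×33.82 + 6×51.188) = 281.1 kips.
Governing: min(194.8, 281.1) = 194.8 kips → bolt shear.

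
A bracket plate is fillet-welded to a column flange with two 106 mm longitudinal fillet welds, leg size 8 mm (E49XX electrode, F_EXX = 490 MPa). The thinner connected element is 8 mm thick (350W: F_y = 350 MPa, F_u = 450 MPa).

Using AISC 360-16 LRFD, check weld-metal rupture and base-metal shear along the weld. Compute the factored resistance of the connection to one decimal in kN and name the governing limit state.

Weld metal: throat = 0.707×8 = 5.656 mm, L = 2×106 = 212 mm. φR_n = 0.75 × 0.6 × 490 × 5.656 × 212 = 264.4 kN.
Base metal shear (8 mm plate): yield φR_n = 1.0×0.6×350×8×212 = 356.2 kN; rupture φR_n = 0.75×0.6×450×8×212 = 343.4 kN; take 343.4 kN (rupture).
Governing: min(264.4, 343.4) = 264.4 kN → weld metal.

264.4 kN (weld metal governs)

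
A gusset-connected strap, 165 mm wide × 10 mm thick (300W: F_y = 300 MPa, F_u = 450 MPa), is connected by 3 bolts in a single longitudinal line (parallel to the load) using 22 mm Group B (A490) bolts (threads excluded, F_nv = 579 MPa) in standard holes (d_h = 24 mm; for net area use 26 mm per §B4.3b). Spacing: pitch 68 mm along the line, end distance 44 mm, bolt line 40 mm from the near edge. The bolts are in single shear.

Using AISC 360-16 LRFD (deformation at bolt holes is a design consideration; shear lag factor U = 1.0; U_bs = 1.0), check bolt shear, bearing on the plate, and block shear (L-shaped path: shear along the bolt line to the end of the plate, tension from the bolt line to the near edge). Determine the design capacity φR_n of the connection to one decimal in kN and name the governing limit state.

324.0 kN (block shear governs)

Bolt shear: A_b = π(22)²/4 = 380.13 mm². φR_n = 0.75 × 579 × 380.13 × 3 × 1 = 495.2 kN.
Bearing (10 mm plate, F_u = 450 MPa): end bolts L_c = 44 − 24/2 = 32, R_n = min(1.2×32×10×450, 2.4×22×10×450) = 172.8 kN/bolt; interior L_c = 68 − 24 = 44, R_n = 237.6 kN/bolt. φR_n = 0.75 × (1×172.8 + 2×237.6) = 486.0 kN.
Block shear: shear path 1×[44+2×68] = 1×180 mm, A_gv = 1800, A_nv = 1×(180 − 2.5×26)×10 = 1150 mm²; tension to near edge: (40 − 0.5×26)×10 = 270 mm². R_n = min(0.6×450×1150, 0.6×300×1800) + 1.0×450×270 = min(310.5, 324) + 121.5 = 432 kN. φR_n = 0.75 × 432 = 324.0 kN.
Governing: min(495.2, 486.0, 324.0) = 324.0 kN → block shear.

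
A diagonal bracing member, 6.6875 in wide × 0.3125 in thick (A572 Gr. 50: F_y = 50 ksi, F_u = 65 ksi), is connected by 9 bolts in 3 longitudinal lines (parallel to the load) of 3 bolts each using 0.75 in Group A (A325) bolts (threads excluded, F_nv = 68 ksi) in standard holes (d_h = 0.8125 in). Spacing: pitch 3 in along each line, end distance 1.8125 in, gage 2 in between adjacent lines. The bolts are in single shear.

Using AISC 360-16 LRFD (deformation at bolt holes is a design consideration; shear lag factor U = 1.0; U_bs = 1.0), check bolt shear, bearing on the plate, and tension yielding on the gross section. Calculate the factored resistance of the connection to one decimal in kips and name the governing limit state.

Bolt shear: A_b = π(0.75)²/4 = 0.44179 in². φR_n = 0.75 × 68 × 0.44179 × 9 × 1 = 202.8 kips.
Bearing (0.3125 in plate, F_u = 65 ksi): end bolts L_c = 1.8125 − 0.8125/2 = 1.40625, R_n = min(1.2×1.40625×0.3125×65, 2.4×0.75×0.3125×65) = 34.277 kips/bolt; interior L_c = 3 − 0.8125 = 2.1875, R_n = 36.563 kips/bolt. φR_n = 0.75 × (3×34.277 + 6×36.563) = 241.7 kips.
Tension yield (gross): A_g = 6.6875×0.3125 = 2.0898 in². φR_n = 0.90 × 50 × 2.0898 = 94.0 kips.
Governing: min(202.8, 241.7, 94.0) = 94.0 kips → gross-section yield.

94.0 kips (gross-section yield governs)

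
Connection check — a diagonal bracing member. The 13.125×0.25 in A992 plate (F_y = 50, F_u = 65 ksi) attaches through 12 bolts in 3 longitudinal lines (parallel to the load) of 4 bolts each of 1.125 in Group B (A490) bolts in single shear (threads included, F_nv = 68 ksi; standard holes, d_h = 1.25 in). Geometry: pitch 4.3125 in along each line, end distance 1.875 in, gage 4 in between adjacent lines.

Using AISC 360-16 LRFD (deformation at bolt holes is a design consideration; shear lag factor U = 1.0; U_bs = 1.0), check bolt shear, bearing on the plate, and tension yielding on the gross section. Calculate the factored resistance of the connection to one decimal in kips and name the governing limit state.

Bolt shear: A_b = π(1.125)²/4 = 0.99402 in². φR_n = 0.75 × 68 × 0.99402 × 12 × 1 = 608.3 kips.
Bearing (0.25 in plate, F_u = 65 ksi): end bolts L_c = 1.875 − 1.25/2 = 1.25, R_n = min(1.2×1.25×0.25×65, 2.4×1.125×0.25×65) = 24.375 kips/bolt; interior L_c = 4.3125 − 1.25 = 3.0625, R_n = 43.875 kips/bolt. φR_n = 0.75 × (3×24.375 + 9×43.875) = 351.0 kips.
Tension yield (gross): A_g = 13.125×0.25 = 3.2813 in². φR_n = 0.90 × 50 × 3.2813 = 147.7 kips.
Governing: min(608.3, 351.0, 147.7) = 147.7 kips → gross-section yield.

147.7 kips (gross-section yield governs)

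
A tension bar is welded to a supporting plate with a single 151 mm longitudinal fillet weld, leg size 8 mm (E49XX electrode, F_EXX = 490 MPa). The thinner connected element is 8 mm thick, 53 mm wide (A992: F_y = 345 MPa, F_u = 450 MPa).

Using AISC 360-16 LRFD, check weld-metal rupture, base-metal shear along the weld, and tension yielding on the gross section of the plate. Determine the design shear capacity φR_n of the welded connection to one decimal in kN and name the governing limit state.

Weld metal: throat = 0.707×8 = 5.656 mm, L = 151 mm. φR_n = 0.75 × 0.6 × 490 × 5.656 × 151 = 188.3 kN.
Base metal shear (8 mm plate): yield φR_n = 1.0×0.6×345×8×151 = 250.1 kN; rupture φR_n = 0.75×0.6×450×8×151 = 244.6 kN; take 244.6 kN (rupture).
Tension yield (gross): A_g = 53×8 = 424 mm². φR_n = 0.90 × 345 × 424 = 131.7 kN.
Governing: min(188.3, 244.6, 131.7) = 131.7 kN → gross-section yield.

131.7 kN (gross-section yield governs)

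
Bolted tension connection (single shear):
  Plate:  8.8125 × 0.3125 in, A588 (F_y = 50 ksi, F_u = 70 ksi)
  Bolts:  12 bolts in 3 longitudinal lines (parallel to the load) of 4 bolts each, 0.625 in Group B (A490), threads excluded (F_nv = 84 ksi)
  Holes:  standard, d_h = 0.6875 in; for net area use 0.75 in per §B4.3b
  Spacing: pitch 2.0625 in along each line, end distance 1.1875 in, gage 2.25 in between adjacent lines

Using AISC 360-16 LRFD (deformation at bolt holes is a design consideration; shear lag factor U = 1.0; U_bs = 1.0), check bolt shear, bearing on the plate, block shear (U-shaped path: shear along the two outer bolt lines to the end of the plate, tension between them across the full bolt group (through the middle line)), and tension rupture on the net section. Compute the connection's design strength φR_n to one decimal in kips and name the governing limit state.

Bolt shear: A_b = π(0.625)²/4 = 0.3068 in². φR_n = 0.75 × 84 × 0.3068 × 12 × 1 = 231.9 kips.
Bearing (0.3125 in plate, F_u = 70 ksi): end bolts L_c = 1.1875 − 0.6875/2 = 0.84375, R_n = min(1.2×0.84375×0.3125×70, 2.4×0.625×0.3125×70) = 22.148 kips/bolt; interior L_c = 2.0625 − 0.6875 = 1.375, R_n = 32.813 kips/bolt. φR_n = 0.75 × (3×22.148 + 9×32.813) = 271.3 kips.
Block shear: shear path 2×[1.1875+3×2.0625] = 2×7.375 in, A_gv = 4.6094, A_nv = 2×(7.375 − 3.5×0.75)×0.3125 = 2.9688 in²; tension across gage: (4.5 − 2×0.75)×0.3125 = 0.9375 in². R_n = min(0.6×70×2.9688, 0.6×50×4.6094) + 1.0×70×0.9375 = min(124.69, 138.28) + 65.625 = 190.32 kips. φR_n = 0.75 × 190.32 = 142.7 kips.
Tension rupture (net): A_n = (8.8125 − 3×0.75)×0.3125 = 2.0508 in² (U = 1.0, A_e = A_n). φR_n = 0.75 × 70 × 2.0508 = 107.7 kips.
Governing: min(231.9, 271.3, 142.7, 107.7) = 107.7 kips → net-section rupture.

107.7 kips (net-section rupture governs)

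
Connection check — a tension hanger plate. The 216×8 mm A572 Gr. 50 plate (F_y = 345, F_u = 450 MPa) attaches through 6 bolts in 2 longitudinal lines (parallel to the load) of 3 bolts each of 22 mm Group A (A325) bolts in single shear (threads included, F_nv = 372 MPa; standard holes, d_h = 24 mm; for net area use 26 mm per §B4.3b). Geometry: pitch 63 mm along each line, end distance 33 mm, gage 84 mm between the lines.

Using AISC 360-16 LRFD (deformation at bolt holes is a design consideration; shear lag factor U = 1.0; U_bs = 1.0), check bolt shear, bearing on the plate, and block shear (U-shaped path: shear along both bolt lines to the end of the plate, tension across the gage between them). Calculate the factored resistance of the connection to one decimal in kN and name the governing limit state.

461.2 kN (block shear governs)

Bolt shear: A_b = π(22)²/4 = 380.13 mm². φR_n = 0.75 × 372 × 380.13 × 6 × 1 = 636.3 kN.
Bearing (8 mm plate, F_u = 450 MPa): end bolts L_c = 33 − 24/2 = 21, R_n = min(1.2×21×8×450, 2.4×22×8×450) = 90.72 kN/bolt; interior L_c = 63 − 24 = 39, R_n = 168.48 kN/bolt. φR_n = 0.75 × (2×90.72 + 4×168.48) = 641.5 kN.
Block shear: shear path 2×[33+2×63] = 2×159 mm, A_gv = 2544, A_nv = 2×(159 − 2.5×26)×8 = 1504 mm²; tension across gage: (84 − 1×26)×8 = 464 mm². R_n = min(0.6×450×1504, 0.6×345×2544) + 1.0×450×464 = min(406.08, 526.61) + 208.8 = 614.88 kN. φR_n = 0.75 × 614.88 = 461.2 kN.
Governing: min(636.3, 641.5, 461.2) = 461.2 kN → block shear.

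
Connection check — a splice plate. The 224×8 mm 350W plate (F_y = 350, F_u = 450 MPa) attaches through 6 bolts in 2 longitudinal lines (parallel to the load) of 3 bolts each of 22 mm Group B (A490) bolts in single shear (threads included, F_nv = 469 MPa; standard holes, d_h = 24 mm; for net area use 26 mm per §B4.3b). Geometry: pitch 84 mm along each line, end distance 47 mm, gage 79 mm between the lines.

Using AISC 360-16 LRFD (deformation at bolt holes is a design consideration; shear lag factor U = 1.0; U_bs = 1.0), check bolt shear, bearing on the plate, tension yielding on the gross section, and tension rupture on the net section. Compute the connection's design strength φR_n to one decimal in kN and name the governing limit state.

464.4 kN (net-section rupture governs)

Bolt shear: A_b = π(22)²/4 = 380.13 mm². φR_n = 0.75 × 469 × 380.13 × 6 × 1 = 802.3 kN.
Bearing (8 mm plate, F_u = 450 MPa): end bolts L_c = 47 − 24/2 = 35, R_n = min(1.2×35×8×450, 2.4×22×8×450) = 151.2 kN/bolt; interior L_c = 84 − 24 = 60, R_n = 190.08 kN/bolt. φR_n = 0.75 × (2×151.2 + 4×190.08) = 797.0 kN.
Tension yield (gross): A_g = 224×8 = 1792 mm². φR_n = 0.90 × 350 × 1792 = 564.5 kN.
Tension rupture (net): A_n = (224 − 2×26)×8 = 1376 mm² (U = 1.0, A_e = A_n). φR_n = 0.75 × 450 × 1376 = 464.4 kN.
Governing: min(802.3, 797.0, 564.5, 464.4) = 464.4 kN → net-section rupture.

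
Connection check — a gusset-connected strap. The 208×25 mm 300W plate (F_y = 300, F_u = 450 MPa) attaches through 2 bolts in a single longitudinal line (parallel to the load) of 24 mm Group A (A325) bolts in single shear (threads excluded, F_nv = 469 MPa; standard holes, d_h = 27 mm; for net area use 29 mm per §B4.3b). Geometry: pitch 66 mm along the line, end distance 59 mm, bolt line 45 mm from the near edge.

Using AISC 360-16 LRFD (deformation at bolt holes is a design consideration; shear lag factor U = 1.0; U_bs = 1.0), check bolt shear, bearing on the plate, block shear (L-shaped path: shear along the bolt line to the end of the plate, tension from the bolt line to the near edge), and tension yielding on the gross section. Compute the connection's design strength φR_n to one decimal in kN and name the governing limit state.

318.3 kN (bolt shear governs)

Bolt shear: A_b = π(24)²/4 = 452.39 mm². φR_n = 0.75 × 469 × 452.39 × 2 × 1 = 318.3 kN.
Bearing (25 mm plate, F_u = 450 MPa): end bolts L_c = 59 − 27/2 = 45.5, R_n = min(1.2×45.5×25×450, 2.4×24×25×450) = 614.25 kN/bolt; interior L_c = 66 − 27 = 39, R_n = 526.5 kN/bolt. φR_n = 0.75 × (1×614.25 + 1×526.5) = 855.6 kN.
Block shear: shear path 1×[59+1×66] = 1×125 mm, A_gv = 3125, A_nv = 1×(125 − 1.5×29)×25 = 2037.5 mm²; tension to near edge: (45 − 0.5×29)×25 = 762.5 mm². R_n = min(0.6×450×2037.5, 0.6×300×3125) + 1.0×450×762.5 = min(550.13, 562.5) + 343.13 = 893.26 kN. φR_n = 0.75 × 893.26 = 669.9 kN.
Tension yield (gross): A_g = 208×25 = 5200 mm². φR_n = 0.90 × 300 × 5200 = 1404.0 kN.
Governing: min(318.3, 855.6, 669.9, 1404.0) = 318.3 kN → bolt shear.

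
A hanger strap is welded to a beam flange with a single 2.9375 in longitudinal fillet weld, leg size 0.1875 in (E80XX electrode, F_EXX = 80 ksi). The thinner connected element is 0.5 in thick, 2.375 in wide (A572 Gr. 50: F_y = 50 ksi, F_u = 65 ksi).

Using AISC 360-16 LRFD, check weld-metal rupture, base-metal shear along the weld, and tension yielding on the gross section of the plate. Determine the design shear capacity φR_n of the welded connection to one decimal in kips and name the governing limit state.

14.0 kips (weld metal governs)

Weld metal: throat = 0.707×0.1875 = 0.13256 in, L = 2.9375 in. φR_n = 0.75 × 0.6 × 80 × 0.13256 × 2.9375 = 14.0 kips.
Base metal shear (0.5 in plate): yield φR_n = 1.0×0.6×50×0.5×2.9375 = 44.1 kips; rupture φR_n = 0.75×0.6×65×0.5×2.9375 = 43.0 kips; take 43.0 kips (rupture).
Tension yield (gross): A_g = 2.375×0.5 = 1.1875 in². φR_n = 0.90 × 50 × 1.1875 = 53.4 kips.
Governing: min(14.0, 43.0, 53.4) = 14.0 kips → weld metal.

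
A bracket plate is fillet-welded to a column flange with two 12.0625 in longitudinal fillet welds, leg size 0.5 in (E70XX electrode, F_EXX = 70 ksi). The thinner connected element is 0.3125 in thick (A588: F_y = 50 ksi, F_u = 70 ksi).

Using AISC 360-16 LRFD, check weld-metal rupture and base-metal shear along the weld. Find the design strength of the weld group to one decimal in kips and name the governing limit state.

226.2 kips (base-metal shear governs)

Weld metal: throat = 0.707×0.5 = 0.3535 in, L = 2×12.0625 = 24.125 in. φR_n = 0.75 × 0.6 × 70 × 0.3535 × 24.125 = 268.6 kips.
Base metal shear (0.3125 in plate): yield φR_n = 1.0×0.6×50×0.3125×24.125 = 226.2 kips; rupture φR_n = 0.75×0.6×70×0.3125×24.125 = 237.5 kips; take 226.2 kips (yield).
Governing: min(268.6, 226.2) = 226.2 kips → base-metal shear.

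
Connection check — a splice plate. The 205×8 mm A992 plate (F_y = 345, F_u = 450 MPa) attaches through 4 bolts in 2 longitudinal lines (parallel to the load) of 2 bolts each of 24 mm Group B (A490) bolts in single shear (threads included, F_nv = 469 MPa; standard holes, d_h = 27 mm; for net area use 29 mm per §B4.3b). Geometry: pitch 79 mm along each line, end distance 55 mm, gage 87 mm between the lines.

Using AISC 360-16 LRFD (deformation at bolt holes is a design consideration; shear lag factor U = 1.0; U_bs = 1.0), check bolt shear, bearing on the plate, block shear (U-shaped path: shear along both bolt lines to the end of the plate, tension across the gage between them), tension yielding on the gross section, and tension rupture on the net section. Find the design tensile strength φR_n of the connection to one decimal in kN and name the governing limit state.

396.9 kN (net-section rupture governs)

Bolt shear: A_b = π(24)²/4 = 452.39 mm². φR_n = 0.75 × 469 × 452.39 × 4 × 1 = 636.5 kN.
Bearing (8 mm plate, F_u = 450 MPa): end bolts L_c = 55 − 27/2 = 41.5, R_n = min(1.2×41.5×8×450, 2.4×24×8×450) = 179.28 kN/bolt; interior L_c = 79 − 27 = 52, R_n = 207.36 kN/bolt. φR_n = 0.75 × (2×179.28 + 2×207.36) = 580.0 kN.
Block shear: shear path 2×[55+1×79] = 2×134 mm, A_gv = 2144, A_nv = 2×(134 − 1.5×29)×8 = 1448 mm²; tension across gage: (87 − 1×29)×8 = 464 mm². R_n = min(0.6×450×1448, 0.6×345×2144) + 1.0×450×464 = min(390.96, 443.81) + 208.8 = 599.76 kN. φR_n = 0.75 × 599.76 = 449.8 kN.
Tension yield (gross): A_g = 205×8 = 1640 mm². φR_n = 0.90 × 345 × 1640 = 509.2 kN.
Tension rupture (net): A_n = (205 − 2×29)×8 = 1176 mm² (U = 1.0, A_e = A_n). φR_n = 0.75 × 450 × 1176 = 396.9 kN.
Governing: min(636.5, 580.0, 449.8, 509.2, 396.9) = 396.9 kN → net-section rupture.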